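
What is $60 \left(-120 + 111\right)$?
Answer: $-540$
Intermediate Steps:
$60 \left(-120 + 111\right) = 60 \left(-9\right) = -540$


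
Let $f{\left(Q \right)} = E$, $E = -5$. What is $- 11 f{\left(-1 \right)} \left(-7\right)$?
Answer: $-385$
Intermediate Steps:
$f{\left(Q \right)} = -5$
$- 11 f{\left(-1 \right)} \left(-7\right) = \left(-11\right) \left(-5\right) \left(-7\right) = 55 \left(-7\right) = -385$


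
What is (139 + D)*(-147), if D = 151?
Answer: -42630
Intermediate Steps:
(139 + D)*(-147) = (139 + 151)*(-147) = 290*(-147) = -42630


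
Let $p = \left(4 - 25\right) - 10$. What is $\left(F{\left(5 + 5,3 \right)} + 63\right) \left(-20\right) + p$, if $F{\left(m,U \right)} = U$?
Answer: $-1351$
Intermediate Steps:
$p = -31$ ($p = -21 - 10 = -31$)
$\left(F{\left(5 + 5,3 \right)} + 63\right) \left(-20\right) + p = \left(3 + 63\right) \left(-20\right) - 31 = 66 \left(-20\right) - 31 = -1320 - 31 = -1351$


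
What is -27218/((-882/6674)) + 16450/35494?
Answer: 1611900919327/7826427 ≈ 2.0596e+5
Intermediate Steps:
-27218/((-882/6674)) + 16450/35494 = -27218/((-882*1/6674)) + 16450*(1/35494) = -27218/(-441/3337) + 8225/17747 = -27218*(-3337/441) + 8225/17747 = 90826466/441 + 8225/17747 = 1611900919327/7826427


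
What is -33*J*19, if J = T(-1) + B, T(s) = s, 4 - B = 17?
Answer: 8778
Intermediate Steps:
B = -13 (B = 4 - 1*17 = 4 - 17 = -13)
J = -14 (J = -1 - 13 = -14)
-33*J*19 = -33*(-14)*19 = 462*19 = 8778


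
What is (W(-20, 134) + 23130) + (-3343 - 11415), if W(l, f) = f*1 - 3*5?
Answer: 8491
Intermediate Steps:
W(l, f) = -15 + f (W(l, f) = f - 15 = -15 + f)
(W(-20, 134) + 23130) + (-3343 - 11415) = ((-15 + 134) + 23130) + (-3343 - 11415) = (119 + 23130) - 14758 = 23249 - 14758 = 8491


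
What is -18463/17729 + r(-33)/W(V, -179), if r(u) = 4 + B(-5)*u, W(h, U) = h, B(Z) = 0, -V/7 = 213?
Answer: -27599249/26433939 ≈ -1.0441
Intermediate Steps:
V = -1491 (V = -7*213 = -1491)
r(u) = 4 (r(u) = 4 + 0*u = 4 + 0 = 4)
-18463/17729 + r(-33)/W(V, -179) = -18463/17729 + 4/(-1491) = -18463*1/17729 + 4*(-1/1491) = -18463/17729 - 4/1491 = -27599249/26433939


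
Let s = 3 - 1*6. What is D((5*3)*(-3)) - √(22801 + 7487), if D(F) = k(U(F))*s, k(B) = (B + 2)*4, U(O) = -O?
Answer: -564 - 4*√1893 ≈ -738.03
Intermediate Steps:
s = -3 (s = 3 - 6 = -3)
k(B) = 8 + 4*B (k(B) = (2 + B)*4 = 8 + 4*B)
D(F) = -24 + 12*F (D(F) = (8 + 4*(-F))*(-3) = (8 - 4*F)*(-3) = -24 + 12*F)
D((5*3)*(-3)) - √(22801 + 7487) = (-24 + 12*((5*3)*(-3))) - √(22801 + 7487) = (-24 + 12*(15*(-3))) - √30288 = (-24 + 12*(-45)) - 4*√1893 = (-24 - 540) - 4*√1893 = -564 - 4*√1893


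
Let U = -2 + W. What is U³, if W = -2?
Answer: -64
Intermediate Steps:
U = -4 (U = -2 - 2 = -4)
U³ = (-4)³ = -64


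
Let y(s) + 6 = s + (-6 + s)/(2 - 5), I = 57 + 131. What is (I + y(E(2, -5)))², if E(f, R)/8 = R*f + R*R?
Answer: 69696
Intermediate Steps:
I = 188
E(f, R) = 8*R² + 8*R*f (E(f, R) = 8*(R*f + R*R) = 8*(R*f + R²) = 8*(R² + R*f) = 8*R² + 8*R*f)
y(s) = -4 + 2*s/3 (y(s) = -6 + (s + (-6 + s)/(2 - 5)) = -6 + (s + (-6 + s)/(-3)) = -6 + (s + (-6 + s)*(-⅓)) = -6 + (s + (2 - s/3)) = -6 + (2 + 2*s/3) = -4 + 2*s/3)
(I + y(E(2, -5)))² = (188 + (-4 + 2*(8*(-5)*(-5 + 2))/3))² = (188 + (-4 + 2*(8*(-5)*(-3))/3))² = (188 + (-4 + (⅔)*120))² = (188 + (-4 + 80))² = (188 + 76)² = 264² = 69696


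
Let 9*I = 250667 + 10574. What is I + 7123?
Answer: 325348/9 ≈ 36150.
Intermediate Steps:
I = 261241/9 (I = (250667 + 10574)/9 = (1/9)*261241 = 261241/9 ≈ 29027.)
I + 7123 = 261241/9 + 7123 = 325348/9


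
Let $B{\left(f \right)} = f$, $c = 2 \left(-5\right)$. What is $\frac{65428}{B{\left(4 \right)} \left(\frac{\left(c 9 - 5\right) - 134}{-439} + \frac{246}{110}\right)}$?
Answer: $\frac{394939765}{66592} \approx 5930.7$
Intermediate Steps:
$c = -10$
$\frac{65428}{B{\left(4 \right)} \left(\frac{\left(c 9 - 5\right) - 134}{-439} + \frac{246}{110}\right)} = \frac{65428}{4 \left(\frac{\left(\left(-10\right) 9 - 5\right) - 134}{-439} + \frac{246}{110}\right)} = \frac{65428}{4 \left(\left(\left(-90 - 5\right) - 134\right) \left(- \frac{1}{439}\right) + 246 \cdot \frac{1}{110}\right)} = \frac{65428}{4 \left(\left(-95 - 134\right) \left(- \frac{1}{439}\right) + \frac{123}{55}\right)} = \frac{65428}{4 \left(\left(-229\right) \left(- \frac{1}{439}\right) + \frac{123}{55}\right)} = \frac{65428}{4 \left(\frac{229}{439} + \frac{123}{55}\right)} = \frac{65428}{4 \cdot \frac{66592}{24145}} = \frac{65428}{\frac{266368}{24145}} = 65428 \cdot \frac{24145}{266368} = \frac{394939765}{66592}$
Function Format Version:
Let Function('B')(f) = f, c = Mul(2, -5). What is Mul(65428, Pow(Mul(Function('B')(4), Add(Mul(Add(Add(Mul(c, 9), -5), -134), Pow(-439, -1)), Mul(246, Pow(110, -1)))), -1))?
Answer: Rational(394939765, 66592) ≈ 5930.7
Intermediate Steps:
c = -10
Mul(65428, Pow(Mul(Function('B')(4), Add(Mul(Add(Add(Mul(c, 9), -5), -134), Pow(-439, -1)), Mul(246, Pow(110, -1)))), -1)) = Mul(65428, Pow(Mul(4, Add(Mul(Add(Add(Mul(-10, 9), -5), -134), Pow(-439, -1)), Mul(246, Pow(110, -1)))), -1)) = Mul(65428, Pow(Mul(4, Add(Mul(Add(Add(-90, -5), -134), Rational(-1, 439)), Mul(246, Rational(1, 110)))), -1)) = Mul(65428, Pow(Mul(4, Add(Mul(Add(-95, -134), Rational(-1, 439)), Rational(123, 55))), -1)) = Mul(65428, Pow(Mul(4, Add(Mul(-229, Rational(-1, 439)), Rational(123, 55))), -1)) = Mul(65428, Pow(Mul(4, Add(Rational(229, 439), Rational(123, 55))), -1)) = Mul(65428, Pow(Mul(4, Rational(66592, 24145)), -1)) = Mul(65428, Pow(Rational(266368, 24145), -1)) = Mul(65428, Rational(24145, 266368)) = Rational(394939765, 66592)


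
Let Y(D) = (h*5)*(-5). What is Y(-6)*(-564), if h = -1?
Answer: -14100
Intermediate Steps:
Y(D) = 25 (Y(D) = -1*5*(-5) = -5*(-5) = 25)
Y(-6)*(-564) = 25*(-564) = -14100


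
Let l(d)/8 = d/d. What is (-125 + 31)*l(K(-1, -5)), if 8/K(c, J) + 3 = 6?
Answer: -752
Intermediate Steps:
K(c, J) = 8/3 (K(c, J) = 8/(-3 + 6) = 8/3)
l(d) = 8 (l(d) = 8*(d/d) = 8*1 = 8)
(-125 + 31)*l(K(-1, -5)) = (-125 + 31)*8 = -94*8 = -752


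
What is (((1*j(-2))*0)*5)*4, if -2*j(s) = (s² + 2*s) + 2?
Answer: 0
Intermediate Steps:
j(s) = -1 - s - s²/2 (j(s) = -((s² + 2*s) + 2)/2 = -(2 + s² + 2*s)/2 = -1 - s - s²/2)
(((1*j(-2))*0)*5)*4 = (((1*(-1 - 1*(-2) - ½*(-2)²))*0)*5)*4 = (((1*(-1 + 2 - ½*4))*0)*5)*4 = (((1*(-1 + 2 - 2))*0)*5)*4 = (((1*(-1))*0)*5)*4 = (-1*0*5)*4 = (0*5)*4 = 0*4 = 0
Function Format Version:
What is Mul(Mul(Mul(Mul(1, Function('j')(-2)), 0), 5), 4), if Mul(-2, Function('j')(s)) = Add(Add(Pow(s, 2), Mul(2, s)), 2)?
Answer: 0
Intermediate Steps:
Function('j')(s) = Add(-1, Mul(-1, s), Mul(Rational(-1, 2), Pow(s, 2))) (Function('j')(s) = Mul(Rational(-1, 2), Add(Add(Pow(s, 2), Mul(2, s)), 2)) = Mul(Rational(-1, 2), Add(2, Pow(s, 2), Mul(2, s))) = Add(-1, Mul(-1, s), Mul(Rational(-1, 2), Pow(s, 2))))
Mul(Mul(Mul(Mul(1, Function('j')(-2)), 0), 5), 4) = Mul(Mul(Mul(Mul(1, Add(-1, Mul(-1, -2), Mul(Rational(-1, 2), Pow(-2, 2)))), 0), 5), 4) = Mul(Mul(Mul(Mul(1, Add(-1, 2, Mul(Rational(-1, 2), 4))), 0), 5), 4) = Mul(Mul(Mul(Mul(1, Add(-1, 2, -2)), 0), 5), 4) = Mul(Mul(Mul(Mul(1, -1), 0), 5), 4) = Mul(Mul(Mul(-1, 0), 5), 4) = Mul(Mul(0, 5), 4) = Mul(0, 4) = 0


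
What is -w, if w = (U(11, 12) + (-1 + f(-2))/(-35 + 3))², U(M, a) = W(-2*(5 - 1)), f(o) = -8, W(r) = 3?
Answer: -11025/1024 ≈ -10.767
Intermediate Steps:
U(M, a) = 3
w = 11025/1024 (w = (3 + (-1 - 8)/(-35 + 3))² = (3 - 9/(-32))² = (3 - 9*(-1/32))² = (3 + 9/32)² = (105/32)² = 11025/1024 ≈ 10.767)
-w = -1*11025/1024 = -11025/1024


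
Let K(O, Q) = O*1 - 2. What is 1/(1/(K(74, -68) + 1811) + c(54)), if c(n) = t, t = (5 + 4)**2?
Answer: 1883/152524 ≈ 0.012346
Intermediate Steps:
K(O, Q) = -2 + O (K(O, Q) = O - 2 = -2 + O)
t = 81 (t = 9**2 = 81)
c(n) = 81
1/(1/(K(74, -68) + 1811) + c(54)) = 1/(1/((-2 + 74) + 1811) + 81) = 1/(1/(72 + 1811) + 81) = 1/(1/1883 + 81) = 1/(152524/1883) = 1883/152524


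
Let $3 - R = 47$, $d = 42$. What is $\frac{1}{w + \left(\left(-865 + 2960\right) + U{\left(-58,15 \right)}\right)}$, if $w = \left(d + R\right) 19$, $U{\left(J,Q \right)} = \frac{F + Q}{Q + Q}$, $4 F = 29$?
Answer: $\frac{120}{246929} \approx 0.00048597$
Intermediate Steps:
$F = \frac{29}{4}$ ($F = \frac{1}{4} \cdot 29 = \frac{29}{4} \approx 7.25$)
$R = -44$ ($R = 3 - 47 = -44$)
$U{\left(J,Q \right)} = \frac{\frac{29}{4} + Q}{2 Q}$ ($U{\left(J,Q \right)} = \frac{\frac{29}{4} + Q}{Q + Q} = \frac{\frac{29}{4} + Q}{2 Q}$)
$w = -38$ ($w = \left(42 - 44\right) 19 = \left(-2\right) 19 = -38$)
$\frac{1}{w + \left(\left(-865 + 2960\right) + U{\left(-58,15 \right)}\right)} = \frac{1}{-38 + \left(\left(-865 + 2960\right) + \frac{29 + 4 \cdot 15}{8 \cdot 15}\right)} = \frac{1}{-38 + \left(2095 + \frac{1}{8} \cdot \frac{1}{15} \left(29 + 60\right)\right)} = \frac{1}{-38 + \left(2095 + \frac{1}{8} \cdot \frac{1}{15} \cdot 89\right)} = \frac{1}{-38 + \left(2095 + \frac{89}{120}\right)} = \frac{1}{-38 + \frac{251489}{120}} = \frac{1}{\frac{246929}{120}} = \frac{120}{246929}$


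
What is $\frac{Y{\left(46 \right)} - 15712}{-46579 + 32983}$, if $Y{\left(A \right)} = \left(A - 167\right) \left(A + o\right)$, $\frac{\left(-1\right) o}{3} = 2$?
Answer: $\frac{5138}{3399} \approx 1.5116$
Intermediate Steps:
$o = -6$ ($o = \left(-3\right) 2 = -6$)
$Y{\left(A \right)} = \left(-167 + A\right) \left(-6 + A\right)$ ($Y{\left(A \right)} = \left(A - 167\right) \left(A - 6\right) = \left(-167 + A\right) \left(-6 + A\right)$)
$\frac{Y{\left(46 \right)} - 15712}{-46579 + 32983} = \frac{\left(1002 + 46^{2} - 7958\right) - 15712}{-46579 + 32983} = \frac{\left(1002 + 2116 - 7958\right) - 15712}{-13596} = \left(-4840 - 15712\right) \left(- \frac{1}{13596}\right) = \left(-20552\right) \left(- \frac{1}{13596}\right) = \frac{5138}{3399}$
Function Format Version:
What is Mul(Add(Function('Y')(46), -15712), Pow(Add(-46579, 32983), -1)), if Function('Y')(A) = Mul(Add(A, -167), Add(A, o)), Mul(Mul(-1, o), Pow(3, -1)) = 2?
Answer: Rational(5138, 3399) ≈ 1.5116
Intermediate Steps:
o = -6 (o = Mul(-3, 2) = -6)
Function('Y')(A) = Mul(Add(-167, A), Add(-6, A)) (Function('Y')(A) = Mul(Add(A, -167), Add(A, -6)) = Mul(Add(-167, A), Add(-6, A)))
Mul(Add(Function('Y')(46), -15712), Pow(Add(-46579, 32983), -1)) = Mul(Add(Add(1002, Pow(46, 2), Mul(-173, 46)), -15712), Pow(Add(-46579, 32983), -1)) = Mul(Add(Add(1002, 2116, -7958), -15712), Pow(-13596, -1)) = Mul(Add(-4840, -15712), Rational(-1, 13596)) = Mul(-20552, Rational(-1, 13596)) = Rational(5138, 3399)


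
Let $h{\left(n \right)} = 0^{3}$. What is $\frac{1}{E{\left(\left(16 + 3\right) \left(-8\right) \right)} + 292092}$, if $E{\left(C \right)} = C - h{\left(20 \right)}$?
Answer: $\frac{1}{291940} \approx 3.4254 \cdot 10^{-6}$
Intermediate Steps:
$h{\left(n \right)} = 0$
$E{\left(C \right)} = C$ ($E{\left(C \right)} = C - 0 = C + 0 = C$)
$\frac{1}{E{\left(\left(16 + 3\right) \left(-8\right) \right)} + 292092} = \frac{1}{\left(16 + 3\right) \left(-8\right) + 292092} = \frac{1}{19 \left(-8\right) + 292092} = \frac{1}{-152 + 292092} = \frac{1}{291940}$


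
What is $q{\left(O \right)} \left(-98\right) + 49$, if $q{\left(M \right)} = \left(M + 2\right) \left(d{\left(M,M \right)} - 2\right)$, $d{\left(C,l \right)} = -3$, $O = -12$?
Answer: $-4851$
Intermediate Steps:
$q{\left(M \right)} = -10 - 5 M$ ($q{\left(M \right)} = \left(M + 2\right) \left(-3 - 2\right) = \left(2 + M\right) \left(-5\right) = -10 - 5 M$)
$q{\left(O \right)} \left(-98\right) + 49 = \left(-10 - -60\right) \left(-98\right) + 49 = \left(-10 + 60\right) \left(-98\right) + 49 = 50 \left(-98\right) + 49 = -4900 + 49 = -4851$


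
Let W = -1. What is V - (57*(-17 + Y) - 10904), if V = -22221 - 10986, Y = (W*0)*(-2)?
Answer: -21334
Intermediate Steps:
Y = 0 (Y = -1*0*(-2) = 0*(-2) = 0)
V = -33207
V - (57*(-17 + Y) - 10904) = -33207 - (57*(-17 + 0) - 10904) = -33207 - (57*(-17) - 10904) = -33207 - (-969 - 10904) = -33207 - 1*(-11873) = -33207 + 11873 = -21334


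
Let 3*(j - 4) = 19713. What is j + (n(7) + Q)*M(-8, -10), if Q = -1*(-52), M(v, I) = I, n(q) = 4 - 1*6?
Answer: 6075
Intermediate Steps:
j = 6575 (j = 4 + (1/3)*19713 = 4 + 6571 = 6575)
n(q) = -2 (n(q) = 4 - 6 = -2)
Q = 52
j + (n(7) + Q)*M(-8, -10) = 6575 + (-2 + 52)*(-10) = 6575 + 50*(-10) = 6575 - 500 = 6075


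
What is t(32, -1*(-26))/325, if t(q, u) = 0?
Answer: 0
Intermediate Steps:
t(32, -1*(-26))/325 = 0/325 = 0*(1/325) = 0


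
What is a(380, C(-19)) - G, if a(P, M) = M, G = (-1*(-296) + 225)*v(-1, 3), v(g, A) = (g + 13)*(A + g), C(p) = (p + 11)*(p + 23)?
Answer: -12536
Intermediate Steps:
C(p) = (11 + p)*(23 + p)
v(g, A) = (13 + g)*(A + g)
G = 12504 (G = (-1*(-296) + 225)*((-1)² + 13*3 + 13*(-1) + 3*(-1)) = (296 + 225)*(1 + 39 - 13 - 3) = 521*24 = 12504)
a(380, C(-19)) - G = (253 + (-19)² + 34*(-19)) - 1*12504 = (253 + 361 - 646) - 12504 = -32 - 12504 = -12536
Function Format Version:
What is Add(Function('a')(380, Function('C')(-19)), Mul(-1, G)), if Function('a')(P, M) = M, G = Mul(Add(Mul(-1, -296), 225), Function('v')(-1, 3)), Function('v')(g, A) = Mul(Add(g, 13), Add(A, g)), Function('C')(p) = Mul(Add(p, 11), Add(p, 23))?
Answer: -12536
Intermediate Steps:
Function('C')(p) = Mul(Add(11, p), Add(23, p))
Function('v')(g, A) = Mul(Add(13, g), Add(A, g))
G = 12504 (G = Mul(Add(Mul(-1, -296), 225), Add(Pow(-1, 2), Mul(13, 3), Mul(13, -1), Mul(3, -1))) = Mul(Add(296, 225), Add(1, 39, -13, -3)) = Mul(521, 24) = 12504)
Add(Function('a')(380, Function('C')(-19)), Mul(-1, G)) = Add(Add(253, Pow(-19, 2), Mul(34, -19)), Mul(-1, 12504)) = Add(Add(253, 361, -646), -12504) = Add(-32, -12504) = -12536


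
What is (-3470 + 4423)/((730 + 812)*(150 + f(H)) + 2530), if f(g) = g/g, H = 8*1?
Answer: 953/235372 ≈ 0.0040489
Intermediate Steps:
H = 8
f(g) = 1
(-3470 + 4423)/((730 + 812)*(150 + f(H)) + 2530) = (-3470 + 4423)/((730 + 812)*(150 + 1) + 2530) = 953/(1542*151 + 2530) = 953/(232842 + 2530) = 953/235372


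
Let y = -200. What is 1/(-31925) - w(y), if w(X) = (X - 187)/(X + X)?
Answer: -98843/102160 ≈ -0.96753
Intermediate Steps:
w(X) = (-187 + X)/(2*X) (w(X) = (-187 + X)/((2*X)) = (-187 + X)*(1/(2*X)) = (-187 + X)/(2*X))
1/(-31925) - w(y) = 1/(-31925) - (-187 - 200)/(2*(-200)) = -1/31925 - (-1)*(-387)/(2*200) = -1/31925 - 1*387/400 = -1/31925 - 387/400 = -98843/102160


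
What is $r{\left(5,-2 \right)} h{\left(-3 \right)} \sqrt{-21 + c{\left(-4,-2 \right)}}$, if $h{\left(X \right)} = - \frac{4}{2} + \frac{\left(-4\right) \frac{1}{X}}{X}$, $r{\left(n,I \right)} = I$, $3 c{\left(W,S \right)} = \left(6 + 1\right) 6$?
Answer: $\frac{44 i \sqrt{7}}{9} \approx 12.935 i$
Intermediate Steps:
$c{\left(W,S \right)} = 14$ ($c{\left(W,S \right)} = \frac{\left(6 + 1\right) 6}{3} = \frac{7 \cdot 6}{3} = \frac{1}{3} \cdot 42 = 14$)
$h{\left(X \right)} = -2 - \frac{4}{X^{2}}$ ($h{\left(X \right)} = \left(-4\right) \frac{1}{2} - \frac{4}{X^{2}} = -2 - \frac{4}{X^{2}}$)
$r{\left(5,-2 \right)} h{\left(-3 \right)} \sqrt{-21 + c{\left(-4,-2 \right)}} = - 2 \left(-2 - \frac{4}{9}\right) \sqrt{-21 + 14} = - 2 \left(-2 - \frac{4}{9}\right) \sqrt{-7} = - 2 \left(-2 - \frac{4}{9}\right) i \sqrt{7} = \left(-2\right) \left(- \frac{22}{9}\right) i \sqrt{7} = \frac{44 i \sqrt{7}}{9}$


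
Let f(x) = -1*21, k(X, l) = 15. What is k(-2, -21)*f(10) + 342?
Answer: 27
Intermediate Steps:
f(x) = -21
k(-2, -21)*f(10) + 342 = 15*(-21) + 342 = -315 + 342 = 27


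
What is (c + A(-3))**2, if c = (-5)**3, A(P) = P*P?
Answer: 13456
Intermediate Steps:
A(P) = P**2
c = -125
(c + A(-3))**2 = (-125 + (-3)**2)**2 = (-125 + 9)**2 = (-116)**2 = 13456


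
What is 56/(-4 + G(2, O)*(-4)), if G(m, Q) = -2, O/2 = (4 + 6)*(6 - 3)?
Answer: 14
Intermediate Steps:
O = 60 (O = 2*((4 + 6)*(6 - 3)) = 2*(10*3) = 2*30 = 60)
56/(-4 + G(2, O)*(-4)) = 56/(-4 - 2*(-4)) = 56/(-4 + 8) = 56/4 = 56*(¼) = 14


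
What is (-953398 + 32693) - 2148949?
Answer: -3069654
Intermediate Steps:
(-953398 + 32693) - 2148949 = -920705 - 2148949 = -3069654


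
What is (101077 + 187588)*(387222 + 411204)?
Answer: 230477641290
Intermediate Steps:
(101077 + 187588)*(387222 + 411204) = 288665*798426 = 230477641290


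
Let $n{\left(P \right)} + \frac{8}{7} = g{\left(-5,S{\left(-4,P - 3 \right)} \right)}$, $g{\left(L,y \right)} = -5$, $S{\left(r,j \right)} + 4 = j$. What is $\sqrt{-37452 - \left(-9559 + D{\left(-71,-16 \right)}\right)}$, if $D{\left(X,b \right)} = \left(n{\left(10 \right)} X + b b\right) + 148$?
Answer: $\frac{6 i \sqrt{39109}}{7} \approx 169.51 i$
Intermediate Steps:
$S{\left(r,j \right)} = -4 + j$
$n{\left(P \right)} = - \frac{43}{7}$ ($n{\left(P \right)} = - \frac{8}{7} - 5 = - \frac{43}{7}$)
$D{\left(X,b \right)} = 148 + b^{2} - \frac{43 X}{7}$ ($D{\left(X,b \right)} = \left(- \frac{43 X}{7} + b b\right) + 148 = \left(- \frac{43 X}{7} + b^{2}\right) + 148 = \left(b^{2} - \frac{43 X}{7}\right) + 148 = 148 + b^{2} - \frac{43 X}{7}$)
$\sqrt{-37452 - \left(-9559 + D{\left(-71,-16 \right)}\right)} = \sqrt{-37452 + \left(9559 - \left(148 + \left(-16\right)^{2} - - \frac{3053}{7}\right)\right)} = \sqrt{-37452 + \left(9559 - \left(148 + 256 + \frac{3053}{7}\right)\right)} = \sqrt{-37452 + \left(9559 - \frac{5881}{7}\right)} = \sqrt{-37452 + \frac{61032}{7}} = \sqrt{- \frac{201132}{7}} = \frac{6 i \sqrt{39109}}{7}$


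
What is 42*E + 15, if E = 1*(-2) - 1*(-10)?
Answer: 351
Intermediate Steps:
E = 8 (E = -2 + 10 = 8)
42*E + 15 = 42*8 + 15 = 336 + 15 = 351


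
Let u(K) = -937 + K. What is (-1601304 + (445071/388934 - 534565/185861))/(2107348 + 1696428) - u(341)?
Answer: 741013691124290049/1244190382233344 ≈ 595.58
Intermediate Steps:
(-1601304 + (445071/388934 - 534565/185861))/(2107348 + 1696428) - u(341) = (-1601304 + (445071/388934 - 534565/185861))/(2107348 + 1696428) - (-937 + 341) = (-1601304 + (445071*(1/388934) - 534565*1/185861))/3803776 - 1*(-596) = (-1601304 + (445071/388934 - 31445/10933))*(1/3803776) + 596 = (-1601304 - 566466799/327093494)*(1/3803776) + 596 = -523776686782975/327093494*1/3803776 + 596 = -523776686782975/1244190382233344 + 596 = 741013691124290049/1244190382233344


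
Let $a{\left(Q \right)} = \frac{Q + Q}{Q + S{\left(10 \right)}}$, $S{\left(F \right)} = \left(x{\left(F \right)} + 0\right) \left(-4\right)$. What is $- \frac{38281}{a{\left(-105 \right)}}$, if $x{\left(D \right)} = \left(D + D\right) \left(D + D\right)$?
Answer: $- \frac{13053821}{42} \approx -3.1081 \cdot 10^{5}$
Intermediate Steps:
$x{\left(D \right)} = 4 D^{2}$ ($x{\left(D \right)} = 2 D 2 D = 4 D^{2}$)
$S{\left(F \right)} = - 16 F^{2}$ ($S{\left(F \right)} = \left(4 F^{2} + 0\right) \left(-4\right) = 4 F^{2} \left(-4\right) = - 16 F^{2}$)
$a{\left(Q \right)} = \frac{2 Q}{-1600 + Q}$ ($a{\left(Q \right)} = \frac{Q + Q}{Q - 16 \cdot 10^{2}} = \frac{2 Q}{Q - 1600} = \frac{2 Q}{-1600 + Q}$)
$- \frac{38281}{a{\left(-105 \right)}} = - \frac{38281}{2 \left(-105\right) \frac{1}{-1600 - 105}} = - \frac{38281}{2 \left(-105\right) \frac{1}{-1705}} = - \frac{38281}{2 \left(-105\right) \left(- \frac{1}{1705}\right)} = - \frac{38281}{\frac{42}{341}} = \left(-38281\right) \frac{341}{42} = - \frac{13053821}{42}$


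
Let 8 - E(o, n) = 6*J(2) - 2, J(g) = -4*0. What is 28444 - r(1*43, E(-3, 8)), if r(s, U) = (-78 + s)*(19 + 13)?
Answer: 29564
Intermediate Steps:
J(g) = 0
E(o, n) = 10 (E(o, n) = 8 - (6*0 - 2) = 8 - (0 - 2) = 8 - 1*(-2) = 8 + 2 = 10)
r(s, U) = -2496 + 32*s (r(s, U) = (-78 + s)*32 = -2496 + 32*s)
28444 - r(1*43, E(-3, 8)) = 28444 - (-2496 + 32*(1*43)) = 28444 - (-2496 + 32*43) = 28444 - (-2496 + 1376) = 28444 - 1*(-1120) = 28444 + 1120 = 29564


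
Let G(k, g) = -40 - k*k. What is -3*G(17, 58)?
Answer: 987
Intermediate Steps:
G(k, g) = -40 - k²
-3*G(17, 58) = -3*(-40 - 1*17²) = -3*(-40 - 1*289) = -3*(-40 - 289) = -3*(-329) = 987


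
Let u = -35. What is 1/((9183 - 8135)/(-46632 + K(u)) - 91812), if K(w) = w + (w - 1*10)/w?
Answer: -81665/7497828814 ≈ -1.0892e-5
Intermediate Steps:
K(w) = w + (-10 + w)/w (K(w) = w + (w - 10)/w = w + (-10 + w)/w)
1/((9183 - 8135)/(-46632 + K(u)) - 91812) = 1/((9183 - 8135)/(-46632 + (1 - 35 - 10/(-35))) - 91812) = 1/(1048/(-46632 + (1 - 35 - 10*(-1/35))) - 91812) = 1/(1048/(-46632 + (1 - 35 + 2/7)) - 91812) = 1/(1048/(-46632 - 236/7) - 91812) = 1/(1048/(-326660/7) - 91812) = 1/(1048*(-7/326660) - 91812) = 1/(-1834/81665 - 91812) = 1/(-7497828814/81665) = -81665/7497828814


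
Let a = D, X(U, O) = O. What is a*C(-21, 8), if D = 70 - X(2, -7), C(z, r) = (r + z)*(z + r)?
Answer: 13013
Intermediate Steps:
C(z, r) = (r + z)**2 (C(z, r) = (r + z)*(r + z) = (r + z)**2)
D = 77 (D = 70 - 1*(-7) = 70 + 7 = 77)
a = 77
a*C(-21, 8) = 77*(8 - 21)**2 = 77*(-13)**2 = 77*169 = 13013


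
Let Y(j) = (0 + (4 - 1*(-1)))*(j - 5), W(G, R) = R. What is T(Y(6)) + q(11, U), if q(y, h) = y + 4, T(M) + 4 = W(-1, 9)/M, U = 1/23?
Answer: 64/5 ≈ 12.800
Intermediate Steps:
U = 1/23 ≈ 0.043478
Y(j) = -25 + 5*j (Y(j) = (0 + (4 + 1))*(-5 + j) = (0 + 5)*(-5 + j) = 5*(-5 + j) = -25 + 5*j)
T(M) = -4 + 9/M
q(y, h) = 4 + y
T(Y(6)) + q(11, U) = (-4 + 9/(-25 + 5*6)) + (4 + 11) = (-4 + 9/(-25 + 30)) + 15 = (-4 + 9/5) + 15 = -11/5 + 15 = 64/5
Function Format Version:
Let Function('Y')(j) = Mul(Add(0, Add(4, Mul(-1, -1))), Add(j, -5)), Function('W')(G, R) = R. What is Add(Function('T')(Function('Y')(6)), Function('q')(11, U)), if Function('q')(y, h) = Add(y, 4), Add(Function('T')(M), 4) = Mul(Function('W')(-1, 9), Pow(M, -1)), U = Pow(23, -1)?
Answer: Rational(64, 5) ≈ 12.800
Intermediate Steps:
U = Rational(1, 23) ≈ 0.043478
Function('Y')(j) = Add(-25, Mul(5, j)) (Function('Y')(j) = Mul(Add(0, Add(4, 1)), Add(-5, j)) = Mul(Add(0, 5), Add(-5, j)) = Mul(5, Add(-5, j)) = Add(-25, Mul(5, j)))
Function('T')(M) = Add(-4, Mul(9, Pow(M, -1)))
Function('q')(y, h) = Add(4, y)
Add(Function('T')(Function('Y')(6)), Function('q')(11, U)) = Add(Add(-4, Mul(9, Pow(Add(-25, Mul(5, 6)), -1))), Add(4, 11)) = Add(Add(-4, Mul(9, Pow(Add(-25, 30), -1))), 15) = Add(Add(-4, Mul(9, Pow(5, -1))), 15) = Add(Add(-4, Mul(9, Rational(1, 5))), 15) = Add(Add(-4, Rational(9, 5)), 15) = Add(Rational(-11, 5), 15) = Rational(64, 5)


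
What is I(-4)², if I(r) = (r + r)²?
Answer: 4096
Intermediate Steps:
I(r) = 4*r² (I(r) = (2*r)² = 4*r²)
I(-4)² = (4*(-4)²)² = (4*16)² = 64² = 4096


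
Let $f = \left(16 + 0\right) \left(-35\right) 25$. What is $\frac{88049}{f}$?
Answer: $- \frac{88049}{14000} \approx -6.2892$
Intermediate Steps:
$f = -14000$ ($f = 16 \left(-35\right) 25 = \left(-560\right) 25 = -14000$)
$\frac{88049}{f} = \frac{88049}{-14000} = 88049 \left(- \frac{1}{14000}\right) = - \frac{88049}{14000}$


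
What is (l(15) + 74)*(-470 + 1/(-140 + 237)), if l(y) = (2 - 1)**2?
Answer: -3419175/97 ≈ -35249.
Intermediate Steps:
l(y) = 1 (l(y) = 1**2 = 1)
(l(15) + 74)*(-470 + 1/(-140 + 237)) = (1 + 74)*(-470 + 1/(-140 + 237)) = 75*(-470 + 1/97) = 75*(-45589/97) = -3419175/97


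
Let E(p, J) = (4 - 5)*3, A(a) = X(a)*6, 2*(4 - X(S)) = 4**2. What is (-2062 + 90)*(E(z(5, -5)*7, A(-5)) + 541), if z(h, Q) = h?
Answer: -1060936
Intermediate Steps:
X(S) = -4 (X(S) = 4 - 1/2*4**2 = 4 - 1/2*16 = 4 - 8 = -4)
A(a) = -24 (A(a) = -4*6 = -24)
E(p, J) = -3 (E(p, J) = -1*3 = -3)
(-2062 + 90)*(E(z(5, -5)*7, A(-5)) + 541) = (-2062 + 90)*(-3 + 541) = -1972*538 = -1060936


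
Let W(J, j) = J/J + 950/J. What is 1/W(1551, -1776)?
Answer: 1551/2501 ≈ 0.62015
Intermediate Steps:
W(J, j) = 1 + 950/J
1/W(1551, -1776) = 1/((950 + 1551)/1551) = 1/((1/1551)*2501) = 1/(2501/1551) = 1551/2501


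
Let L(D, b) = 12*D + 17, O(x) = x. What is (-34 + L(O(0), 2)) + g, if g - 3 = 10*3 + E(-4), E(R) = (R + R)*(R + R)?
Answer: 80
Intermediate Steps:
E(R) = 4*R**2 (E(R) = (2*R)*(2*R) = 4*R**2)
L(D, b) = 17 + 12*D
g = 97 (g = 3 + (10*3 + 4*(-4)**2) = 3 + (30 + 4*16) = 3 + (30 + 64) = 3 + 94 = 97)
(-34 + L(O(0), 2)) + g = (-34 + (17 + 12*0)) + 97 = (-34 + (17 + 0)) + 97 = (-34 + 17) + 97 = -17 + 97 = 80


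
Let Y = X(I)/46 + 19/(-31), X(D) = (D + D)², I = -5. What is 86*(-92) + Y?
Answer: -5640143/713 ≈ -7910.4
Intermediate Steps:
X(D) = 4*D² (X(D) = (2*D)² = 4*D²)
Y = 1113/713 (Y = (4*(-5)²)/46 + 19/(-31) = (4*25)*(1/46) + 19*(-1/31) = 100*(1/46) - 19/31 = 50/23 - 19/31 = 1113/713 ≈ 1.5610)
86*(-92) + Y = 86*(-92) + 1113/713 = -7912 + 1113/713 = -5640143/713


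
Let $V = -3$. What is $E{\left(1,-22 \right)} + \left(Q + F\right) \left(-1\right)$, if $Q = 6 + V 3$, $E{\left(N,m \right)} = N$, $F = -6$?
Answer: $10$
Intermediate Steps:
$Q = -3$ ($Q = 6 - 9 = -3$)
$E{\left(1,-22 \right)} + \left(Q + F\right) \left(-1\right) = 1 + \left(-3 - 6\right) \left(-1\right) = 1 - -9 = 1 + 9 = 10$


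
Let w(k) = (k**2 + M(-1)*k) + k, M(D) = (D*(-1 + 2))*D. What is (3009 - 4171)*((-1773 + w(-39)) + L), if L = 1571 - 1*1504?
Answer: 305606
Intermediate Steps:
M(D) = D**2 (M(D) = (D*1)*D = D*D = D**2)
w(k) = k**2 + 2*k (w(k) = (k**2 + (-1)**2*k) + k = (k**2 + 1*k) + k = (k**2 + k) + k = (k + k**2) + k = k**2 + 2*k)
L = 67 (L = 1571 - 1504 = 67)
(3009 - 4171)*((-1773 + w(-39)) + L) = (3009 - 4171)*((-1773 - 39*(2 - 39)) + 67) = -1162*((-1773 - 39*(-37)) + 67) = -1162*((-1773 + 1443) + 67) = -1162*(-330 + 67) = -1162*(-263) = 305606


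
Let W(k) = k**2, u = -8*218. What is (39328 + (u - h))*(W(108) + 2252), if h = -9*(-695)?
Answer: 435974364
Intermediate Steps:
h = 6255
u = -1744
(39328 + (u - h))*(W(108) + 2252) = (39328 + (-1744 - 1*6255))*(108**2 + 2252) = (39328 + (-1744 - 6255))*(11664 + 2252) = (39328 - 7999)*13916 = 31329*13916 = 435974364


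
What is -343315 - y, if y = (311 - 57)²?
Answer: -407831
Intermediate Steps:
y = 64516 (y = 254² = 64516)
-343315 - y = -343315 - 1*64516 = -343315 - 64516 = -407831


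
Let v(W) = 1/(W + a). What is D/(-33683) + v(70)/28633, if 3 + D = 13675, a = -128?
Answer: -22705315491/55937829662 ≈ -0.40590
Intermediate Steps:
v(W) = 1/(-128 + W) (v(W) = 1/(W - 128) = 1/(-128 + W))
D = 13672 (D = -3 + 13675 = 13672)
D/(-33683) + v(70)/28633 = 13672/(-33683) + 1/((-128 + 70)*28633) = 13672*(-1/33683) + (1/28633)/(-58) = -13672/33683 - 1/58*1/28633 = -13672/33683 - 1/1660714 = -22705315491/55937829662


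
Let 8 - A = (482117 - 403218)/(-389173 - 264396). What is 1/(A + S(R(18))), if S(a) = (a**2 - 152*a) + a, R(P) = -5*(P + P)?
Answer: 653569/38944948471 ≈ 1.6782e-5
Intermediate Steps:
R(P) = -10*P
A = 5307451/653569 (A = 8 - (482117 - 403218)/(-389173 - 264396) = 8 - 78899/(-653569) = 8 - 78899*(-1)/653569 = 8 - 1*(-78899/653569) = 8 + 78899/653569 = 5307451/653569 ≈ 8.1207)
S(a) = a**2 - 151*a
1/(A + S(R(18))) = 1/(5307451/653569 + (-10*18)*(-151 - 10*18)) = 1/(5307451/653569 - 180*(-151 - 180)) = 1/(5307451/653569 - 180*(-331)) = 1/(5307451/653569 + 59580) = 1/(38944948471/653569) = 653569/38944948471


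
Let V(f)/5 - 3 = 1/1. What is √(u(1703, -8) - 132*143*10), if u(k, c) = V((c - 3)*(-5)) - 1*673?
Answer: I*√189413 ≈ 435.22*I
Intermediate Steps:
V(f) = 20 (V(f) = 15 + 5/1 = 15 + 5*1 = 15 + 5 = 20)
u(k, c) = -653 (u(k, c) = 20 - 1*673 = 20 - 673 = -653)
√(u(1703, -8) - 132*143*10) = √(-653 - 132*143*10) = √(-653 - 18876*10) = √(-653 - 188760) = √(-189413) = I*√189413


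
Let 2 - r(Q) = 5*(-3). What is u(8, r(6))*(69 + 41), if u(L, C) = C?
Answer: 1870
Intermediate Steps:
r(Q) = 17 (r(Q) = 2 - 5*(-3) = 2 - 1*(-15) = 2 + 15 = 17)
u(8, r(6))*(69 + 41) = 17*(69 + 41) = 17*110 = 1870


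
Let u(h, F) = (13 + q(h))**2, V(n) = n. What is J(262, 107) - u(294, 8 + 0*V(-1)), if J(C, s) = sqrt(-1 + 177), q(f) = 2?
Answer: -225 + 4*sqrt(11) ≈ -211.73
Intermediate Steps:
J(C, s) = 4*sqrt(11) (J(C, s) = sqrt(176) = 4*sqrt(11))
u(h, F) = 225 (u(h, F) = (13 + 2)**2 = 15**2 = 225)
J(262, 107) - u(294, 8 + 0*V(-1)) = 4*sqrt(11) - 1*225 = 4*sqrt(11) - 225 = -225 + 4*sqrt(11)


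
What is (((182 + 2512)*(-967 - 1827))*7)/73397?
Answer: -52689252/73397 ≈ -717.87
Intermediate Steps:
(((182 + 2512)*(-967 - 1827))*7)/73397 = ((2694*(-2794))*7)*(1/73397) = -7527036*7*(1/73397) = -52689252*1/73397 = -52689252/73397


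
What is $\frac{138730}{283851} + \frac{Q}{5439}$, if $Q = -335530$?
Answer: $- \frac{31495324520}{514621863} \approx -61.201$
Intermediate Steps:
$\frac{138730}{283851} + \frac{Q}{5439} = \frac{138730}{283851} - \frac{335530}{5439} = - \frac{31495324520}{514621863}$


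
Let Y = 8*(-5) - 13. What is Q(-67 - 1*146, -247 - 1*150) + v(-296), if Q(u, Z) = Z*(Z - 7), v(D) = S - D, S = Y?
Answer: 160631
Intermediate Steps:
Y = -53 (Y = -40 - 13 = -53)
S = -53
v(D) = -53 - D
Q(u, Z) = Z*(-7 + Z)
Q(-67 - 1*146, -247 - 1*150) + v(-296) = (-247 - 1*150)*(-7 + (-247 - 1*150)) + (-53 - 1*(-296)) = (-247 - 150)*(-7 + (-247 - 150)) + (-53 + 296) = -397*(-7 - 397) + 243 = -397*(-404) + 243 = 160388 + 243 = 160631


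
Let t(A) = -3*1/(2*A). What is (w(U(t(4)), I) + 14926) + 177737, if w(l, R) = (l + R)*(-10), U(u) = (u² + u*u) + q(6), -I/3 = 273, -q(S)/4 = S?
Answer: 3217443/16 ≈ 2.0109e+5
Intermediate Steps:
q(S) = -4*S
I = -819 (I = -3*273 = -819)
t(A) = -3/(2*A)
U(u) = -24 + 2*u² (U(u) = (u² + u*u) - 4*6 = (u² + u²) - 24 = 2*u² - 24 = -24 + 2*u²)
w(l, R) = -10*R - 10*l (w(l, R) = (R + l)*(-10) = -10*R - 10*l)
(w(U(t(4)), I) + 14926) + 177737 = ((-10*(-819) - 10*(-24 + 2*(-3/2/4)²)) + 14926) + 177737 = ((8190 - 10*(-24 + 2*(-3/2*¼)²)) + 14926) + 177737 = ((8190 - 10*(-24 + 2*(-3/8)²)) + 14926) + 177737 = ((8190 - 10*(-24 + 2*(9/64))) + 14926) + 177737 = ((8190 - 10*(-24 + 9/32)) + 14926) + 177737 = ((8190 - 10*(-759/32)) + 14926) + 177737 = ((8190 + 3795/16) + 14926) + 177737 = (134835/16 + 14926) + 177737 = 373651/16 + 177737 = 3217443/16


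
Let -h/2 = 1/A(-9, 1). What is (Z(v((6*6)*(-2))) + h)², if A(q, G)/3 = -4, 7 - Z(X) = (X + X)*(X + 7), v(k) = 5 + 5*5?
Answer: 176278729/36 ≈ 4.8966e+6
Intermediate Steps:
v(k) = 30 (v(k) = 5 + 25 = 30)
Z(X) = 7 - 2*X*(7 + X) (Z(X) = 7 - (X + X)*(X + 7) = 7 - 2*X*(7 + X))
A(q, G) = -12 (A(q, G) = 3*(-4) = -12)
h = ⅙ (h = -2/(-12) = -2*(-1/12) = ⅙ ≈ 0.16667)
(Z(v((6*6)*(-2))) + h)² = ((7 - 14*30 - 2*30²) + ⅙)² = ((7 - 420 - 2*900) + ⅙)² = ((7 - 420 - 1800) + ⅙)² = (-2213 + ⅙)² = (-13277/6)² = 176278729/36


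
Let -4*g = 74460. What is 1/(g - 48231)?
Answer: -1/66846 ≈ -1.4960e-5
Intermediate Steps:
g = -18615 (g = -¼*74460 = -18615)
1/(g - 48231) = 1/(-18615 - 48231) = 1/(-66846) = -1/66846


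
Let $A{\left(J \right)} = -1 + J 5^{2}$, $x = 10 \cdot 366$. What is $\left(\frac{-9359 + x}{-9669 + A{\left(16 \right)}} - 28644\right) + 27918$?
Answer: $- \frac{6724321}{9270} \approx -725.38$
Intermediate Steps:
$x = 3660$
$A{\left(J \right)} = -1 + 25 J$ ($A{\left(J \right)} = -1 + J 25 = -1 + 25 J$)
$\left(\frac{-9359 + x}{-9669 + A{\left(16 \right)}} - 28644\right) + 27918 = \left(\frac{-9359 + 3660}{-9669 + \left(-1 + 25 \cdot 16\right)} - 28644\right) + 27918 = \left(- \frac{5699}{-9669 + \left(-1 + 400\right)} - 28644\right) + 27918 = \left(- \frac{5699}{-9669 + 399} - 28644\right) + 27918 = \left(- \frac{5699}{-9270} - 28644\right) + 27918 = \left(\left(-5699\right) \left(- \frac{1}{9270}\right) - 28644\right) + 27918 = \left(\frac{5699}{9270} - 28644\right) + 27918 = - \frac{265524181}{9270} + 27918 = - \frac{6724321}{9270}$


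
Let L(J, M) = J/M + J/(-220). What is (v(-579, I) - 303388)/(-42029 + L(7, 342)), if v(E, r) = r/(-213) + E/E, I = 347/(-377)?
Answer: 305502980415600/42322144371169 ≈ 7.2185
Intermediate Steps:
L(J, M) = -J/220 + J/M (L(J, M) = J/M + J*(-1/220) = J/M - J/220 = -J/220 + J/M)
I = -347/377 (I = 347*(-1/377) = -347/377 ≈ -0.92042)
v(E, r) = 1 - r/213 (v(E, r) = r*(-1/213) + 1 = -r/213 + 1 = 1 - r/213)
(v(-579, I) - 303388)/(-42029 + L(7, 342)) = ((1 - 1/213*(-347/377)) - 303388)/(-42029 + (-1/220*7 + 7/342)) = ((1 + 347/80301) - 303388)/(-42029 + (-7/220 + 7*(1/342))) = (80648/80301 - 303388)/(-42029 + (-7/220 + 7/342)) = -24362279140/(80301*(-42029 - 427/37620)) = -24362279140/(80301*(-1581131407/37620)) = -24362279140/80301*(-37620/1581131407) = 305502980415600/42322144371169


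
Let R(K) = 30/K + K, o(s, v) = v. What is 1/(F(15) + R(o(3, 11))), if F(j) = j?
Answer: 11/316 ≈ 0.034810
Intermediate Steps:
R(K) = K + 30/K
1/(F(15) + R(o(3, 11))) = 1/(15 + (11 + 30/11)) = 1/(15 + 151/11) = 1/(316/11) = 11/316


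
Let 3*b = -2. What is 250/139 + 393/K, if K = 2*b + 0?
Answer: -162881/556 ≈ -292.95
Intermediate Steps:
b = -⅔ (b = (⅓)*(-2) = -⅔ ≈ -0.66667)
K = -4/3 (K = 2*(-⅔) + 0 = -4/3 + 0 = -4/3 ≈ -1.3333)
250/139 + 393/K = 250/139 + 393/(-4/3) = 250*(1/139) + 393*(-¾) = 250/139 - 1179/4 = -162881/556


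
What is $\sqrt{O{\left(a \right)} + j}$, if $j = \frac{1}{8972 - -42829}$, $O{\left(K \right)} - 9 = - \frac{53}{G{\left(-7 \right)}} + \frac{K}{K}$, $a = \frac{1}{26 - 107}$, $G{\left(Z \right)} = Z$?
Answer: $\frac{\sqrt{2310361378710}}{362607} \approx 4.1918$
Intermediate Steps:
$a = - \frac{1}{81}$ ($a = \frac{1}{-81} = - \frac{1}{81} \approx -0.012346$)
$O{\left(K \right)} = \frac{123}{7}$ ($O{\left(K \right)} = 9 + \left(- \frac{53}{-7} + \frac{K}{K}\right) = 9 + \left(\left(-53\right) \left(- \frac{1}{7}\right) + 1\right) = 9 + \left(\frac{53}{7} + 1\right) = 9 + \frac{60}{7} = \frac{123}{7}$)
$j = \frac{1}{51801}$ ($j = \frac{1}{8972 + 42829} = \frac{1}{51801} \approx 1.9305 \cdot 10^{-5}$)
$\sqrt{O{\left(a \right)} + j} = \sqrt{\frac{123}{7} + \frac{1}{51801}} = \sqrt{\frac{6371530}{362607}} = \frac{\sqrt{2310361378710}}{362607}$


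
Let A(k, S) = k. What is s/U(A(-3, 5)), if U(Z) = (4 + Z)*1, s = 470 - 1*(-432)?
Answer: 902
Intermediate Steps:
s = 902 (s = 470 + 432 = 902)
U(Z) = 4 + Z
s/U(A(-3, 5)) = 902/(4 - 3) = 902/1 = 902*1 = 902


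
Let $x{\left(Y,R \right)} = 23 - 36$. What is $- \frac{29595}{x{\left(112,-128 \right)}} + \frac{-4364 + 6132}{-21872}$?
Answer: $\frac{80909857}{35542} \approx 2276.5$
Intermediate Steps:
$x{\left(Y,R \right)} = -13$ ($x{\left(Y,R \right)} = 23 - 36 = -13$)
$- \frac{29595}{x{\left(112,-128 \right)}} + \frac{-4364 + 6132}{-21872} = - \frac{29595}{-13} + \frac{-4364 + 6132}{-21872} = \left(-29595\right) \left(- \frac{1}{13}\right) + 1768 \left(- \frac{1}{21872}\right) = \frac{29595}{13} - \frac{221}{2734} = \frac{80909857}{35542}$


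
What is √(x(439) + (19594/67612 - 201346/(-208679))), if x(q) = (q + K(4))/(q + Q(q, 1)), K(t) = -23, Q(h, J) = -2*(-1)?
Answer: √48239817147083413732142/148146647754 ≈ 1.4826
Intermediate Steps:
Q(h, J) = 2
x(q) = (-23 + q)/(2 + q) (x(q) = (q - 23)/(q + 2) = (-23 + q)/(2 + q))
√(x(439) + (19594/67612 - 201346/(-208679))) = √((-23 + 439)/(2 + 439) + (19594/67612 - 201346/(-208679))) = √(416/441 + (19594*(1/67612) - 201346*(-1/208679))) = √((1/441)*416 + (9797/33806 + 201346/208679)) = √(416/441 + 8851131039/7054602274) = √(6838063334183/3111079602834) = √48239817147083413732142/148146647754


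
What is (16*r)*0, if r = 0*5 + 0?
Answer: 0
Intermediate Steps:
r = 0 (r = 0 + 0 = 0)
(16*r)*0 = (16*0)*0 = 0*0 = 0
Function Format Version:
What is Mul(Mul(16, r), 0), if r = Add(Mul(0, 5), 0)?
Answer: 0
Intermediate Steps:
r = 0 (r = Add(0, 0) = 0)
Mul(Mul(16, r), 0) = Mul(Mul(16, 0), 0) = Mul(0, 0) = 0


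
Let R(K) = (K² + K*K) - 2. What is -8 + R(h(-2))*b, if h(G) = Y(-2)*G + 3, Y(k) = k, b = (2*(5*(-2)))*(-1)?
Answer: 1912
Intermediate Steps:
b = 20 (b = (2*(-10))*(-1) = -20*(-1) = 20)
h(G) = 3 - 2*G (h(G) = -2*G + 3 = 3 - 2*G)
R(K) = -2 + 2*K² (R(K) = (K² + K²) - 2 = 2*K² - 2 = -2 + 2*K²)
-8 + R(h(-2))*b = -8 + (-2 + 2*(3 - 2*(-2))²)*20 = -8 + (-2 + 2*(3 + 4)²)*20 = -8 + (-2 + 2*7²)*20 = -8 + (-2 + 2*49)*20 = -8 + (-2 + 98)*20 = -8 + 96*20 = -8 + 1920 = 1912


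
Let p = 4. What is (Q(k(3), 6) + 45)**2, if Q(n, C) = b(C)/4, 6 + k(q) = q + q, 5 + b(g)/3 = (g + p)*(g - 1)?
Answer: 99225/16 ≈ 6201.6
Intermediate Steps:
b(g) = -15 + 3*(-1 + g)*(4 + g) (b(g) = -15 + 3*((g + 4)*(g - 1)) = -15 + 3*((4 + g)*(-1 + g)) = -15 + 3*((-1 + g)*(4 + g)) = -15 + 3*(-1 + g)*(4 + g))
k(q) = -6 + 2*q (k(q) = -6 + (q + q) = -6 + 2*q)
Q(n, C) = -27/4 + 3*C**2/4 + 9*C/4 (Q(n, C) = (-27 + 3*C**2 + 9*C)/4 = (-27 + 3*C**2 + 9*C)*(1/4) = -27/4 + 3*C**2/4 + 9*C/4)
(Q(k(3), 6) + 45)**2 = ((-27/4 + (3/4)*6**2 + (9/4)*6) + 45)**2 = ((-27/4 + (3/4)*36 + 27/2) + 45)**2 = ((-27/4 + 27 + 27/2) + 45)**2 = (135/4 + 45)**2 = (315/4)**2 = 99225/16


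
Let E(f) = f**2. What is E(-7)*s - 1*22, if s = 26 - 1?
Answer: 1203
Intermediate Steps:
s = 25
E(-7)*s - 1*22 = (-7)**2*25 - 1*22 = 49*25 - 22 = 1225 - 22 = 1203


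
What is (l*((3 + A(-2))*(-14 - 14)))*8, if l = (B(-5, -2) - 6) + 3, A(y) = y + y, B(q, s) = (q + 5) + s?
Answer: -1120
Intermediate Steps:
B(q, s) = 5 + q + s (B(q, s) = (5 + q) + s = 5 + q + s)
A(y) = 2*y
l = -5 (l = ((5 - 5 - 2) - 6) + 3 = (-2 - 6) + 3 = -8 + 3 = -5)
(l*((3 + A(-2))*(-14 - 14)))*8 = -5*(3 + 2*(-2))*(-14 - 14)*8 = -5*(3 - 4)*(-28)*8 = -(-5)*(-28)*8 = -5*28*8 = -140*8 = -1120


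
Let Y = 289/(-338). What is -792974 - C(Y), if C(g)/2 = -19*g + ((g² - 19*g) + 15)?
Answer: -45301769925/57122 ≈ -7.9307e+5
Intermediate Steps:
Y = -289/338 (Y = 289*(-1/338) = -289/338 ≈ -0.85503)
C(g) = 30 - 76*g + 2*g² (C(g) = 2*(-19*g + ((g² - 19*g) + 15)) = 2*(-19*g + (15 + g² - 19*g)) = 2*(15 + g² - 38*g) = 30 - 76*g + 2*g²)
-792974 - C(Y) = -792974 - (30 - 76*(-289/338) + 2*(-289/338)²) = -792974 - (30 + 10982/169 + 2*(83521/114244)) = -792974 - (30 + 10982/169 + 83521/57122) = -792974 - 1*5509097/57122 = -792974 - 5509097/57122 = -45301769925/57122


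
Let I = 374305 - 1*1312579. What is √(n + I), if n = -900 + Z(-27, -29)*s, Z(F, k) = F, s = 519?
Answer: I*√953187 ≈ 976.31*I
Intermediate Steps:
I = -938274 (I = 374305 - 1312579 = -938274)
n = -14913 (n = -900 - 27*519 = -900 - 14013 = -14913)
√(n + I) = √(-14913 - 938274) = √(-953187) = I*√953187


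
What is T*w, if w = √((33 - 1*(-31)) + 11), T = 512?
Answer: 2560*√3 ≈ 4434.0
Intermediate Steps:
w = 5*√3 (w = √((33 + 31) + 11) = √(64 + 11) = √75 = 5*√3 ≈ 8.6602)
T*w = 512*(5*√3) = 2560*√3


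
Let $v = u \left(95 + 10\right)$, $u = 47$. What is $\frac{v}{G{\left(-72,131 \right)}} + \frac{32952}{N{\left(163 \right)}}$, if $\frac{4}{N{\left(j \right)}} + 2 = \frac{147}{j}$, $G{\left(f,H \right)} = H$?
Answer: $- \frac{192368457}{21353} \approx -9009.0$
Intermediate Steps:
$N{\left(j \right)} = \frac{4}{-2 + \frac{147}{j}}$
$v = 4935$ ($v = 47 \left(95 + 10\right) = 47 \cdot 105 = 4935$)
$\frac{v}{G{\left(-72,131 \right)}} + \frac{32952}{N{\left(163 \right)}} = \frac{4935}{131} + \frac{32952}{\left(-4\right) 163 \frac{1}{-147 + 2 \cdot 163}} = 4935 \cdot \frac{1}{131} + \frac{32952}{\left(-4\right) 163 \frac{1}{-147 + 326}} = \frac{4935}{131} + \frac{32952}{\left(-4\right) 163 \cdot \frac{1}{179}} = \frac{4935}{131} + \frac{32952}{- \frac{652}{179}} = \frac{4935}{131} + 32952 \left(- \frac{179}{652}\right) = \frac{4935}{131} - \frac{1474602}{163} = - \frac{192368457}{21353}$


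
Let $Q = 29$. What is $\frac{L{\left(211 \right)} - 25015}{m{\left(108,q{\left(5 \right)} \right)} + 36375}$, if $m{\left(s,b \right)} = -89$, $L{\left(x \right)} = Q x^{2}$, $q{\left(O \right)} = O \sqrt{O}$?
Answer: $\frac{633047}{18143} \approx 34.892$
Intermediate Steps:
$q{\left(O \right)} = O^{\frac{3}{2}}$
$L{\left(x \right)} = 29 x^{2}$
$\frac{L{\left(211 \right)} - 25015}{m{\left(108,q{\left(5 \right)} \right)} + 36375} = \frac{29 \cdot 211^{2} - 25015}{-89 + 36375} = \frac{29 \cdot 44521 - 25015}{36286} = \left(1291109 - 25015\right) \frac{1}{36286} = 1266094 \cdot \frac{1}{36286} = \frac{633047}{18143}$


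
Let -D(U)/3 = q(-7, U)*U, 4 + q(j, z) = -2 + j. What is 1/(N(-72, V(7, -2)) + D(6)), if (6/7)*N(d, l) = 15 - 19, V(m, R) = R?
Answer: 3/688 ≈ 0.0043605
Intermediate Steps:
q(j, z) = -6 + j (q(j, z) = -4 + (-2 + j) = -6 + j)
N(d, l) = -14/3 (N(d, l) = 7*(15 - 19)/6 = (7/6)*(-4) = -14/3)
D(U) = 39*U (D(U) = -3*(-6 - 7)*U = -(-39)*U = 39*U)
1/(N(-72, V(7, -2)) + D(6)) = 1/(-14/3 + 39*6) = 1/(-14/3 + 234) = 1/(688/3) = 3/688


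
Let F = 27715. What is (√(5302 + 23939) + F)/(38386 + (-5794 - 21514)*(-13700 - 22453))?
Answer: 13943/493652255 ≈ 2.8245e-5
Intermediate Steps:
(√(5302 + 23939) + F)/(38386 + (-5794 - 21514)*(-13700 - 22453)) = (√(5302 + 23939) + 27715)/(38386 + (-5794 - 21514)*(-13700 - 22453)) = (√29241 + 27715)/(38386 - 27308*(-36153)) = (171 + 27715)/(38386 + 987266124) = 27886/987304510 = 27886*(1/987304510) = 13943/493652255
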